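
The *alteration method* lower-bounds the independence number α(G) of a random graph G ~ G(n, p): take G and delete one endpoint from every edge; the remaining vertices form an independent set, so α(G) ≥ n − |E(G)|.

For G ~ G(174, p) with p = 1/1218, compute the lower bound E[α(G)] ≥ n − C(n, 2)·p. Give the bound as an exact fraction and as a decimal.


E[|E(G)|] = C(174, 2)·p = 15051 · (1/1218) = 173/14.
E[α(G)] ≥ n − E[|E(G)|] = 174 − 173/14 = 2263/14.
Numerically: ≈ 161.6429.
(This is only a lower bound; the true E[α(G)] may be larger.)

E[α(G)] ≥ 2263/14 ≈ 161.6429.


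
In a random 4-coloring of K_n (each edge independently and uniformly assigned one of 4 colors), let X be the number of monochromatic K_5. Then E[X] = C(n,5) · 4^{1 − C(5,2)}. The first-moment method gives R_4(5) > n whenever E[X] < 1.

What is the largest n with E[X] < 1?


We need C(n, 5) · 4^{1 − 10} < 1, i.e. C(n, 5) < 4^{10 − 1} = 262144.
Check values of n near the boundary:
  n = 31: C(31, 5) = 169911; 169911 < 262144? YES
  n = 32: C(32, 5) = 201376; 201376 < 262144? YES
  n = 33: C(33, 5) = 237336; 237336 < 262144? YES
  n = 34: C(34, 5) = 278256; 278256 < 262144? NO
  n = 35: C(35, 5) = 324632; 324632 < 262144? NO
The largest n with C(n, 5) < 262144 is n = 33 (where E[X] = 29667/32768 ≈ 0.9053650). Hence R_4(5) > 33, i.e. R_4(5) ≥ 34.

Largest n = 33; hence R_4(5) > 33.


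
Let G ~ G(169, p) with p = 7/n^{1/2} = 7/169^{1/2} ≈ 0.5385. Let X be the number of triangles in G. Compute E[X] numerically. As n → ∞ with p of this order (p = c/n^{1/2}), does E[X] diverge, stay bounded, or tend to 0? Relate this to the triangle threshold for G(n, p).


Number of potential triangles: C(169, 3) = 790244.
Each occurs with probability p³ ≈ (0.5385)³ ≈ 1.561220e-01.
By linearity: E[X] = C(169, 3)·p³ ≈ 790244 · 1.561220e-01 ≈ 123374.4615.
Since α = 1/2 < 1, p = c/n^{1/2} ≫ 1/n is above the triangle threshold p ~ 1/n. Asymptotically E[X] ~ (c³/6)·n^{3(1−α)} = (7³/6)·n^{1.5} → ∞; triangles are abundant w.h.p.

E[X] ≈ 123374.4615; in regime p = Θ(1/n^{1/2}) E[X] diverges (above the triangle threshold p ~ 1/n).


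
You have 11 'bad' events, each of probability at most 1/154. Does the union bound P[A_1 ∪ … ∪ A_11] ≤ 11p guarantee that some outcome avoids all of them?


Union bound: P[∪_{i=1}^{11} A_i] ≤ Σ_i P[A_i] ≤ 11·p = 11·(1/154) = 1/14.
Numerically: 1/14 ≈ 0.0714286.
Is 1/14 < 1? YES.
Since P[∪ A_i] ≤ 1/14 < 1, the complement has P[∩ A_i^c] ≥ 1 − 1/14 = 13/14 > 0, so some outcome avoids every A_i.

11·p = 1/14 ≈ 0.0714286; existence CERTIFIED by the union bound.


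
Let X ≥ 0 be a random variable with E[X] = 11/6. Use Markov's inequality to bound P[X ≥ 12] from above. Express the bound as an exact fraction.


μ = E[X] = 11/6, a = 12.
Markov: P[X ≥ 12] ≤ μ/a = (11/6)/12 = 11/72.
Numerically: ≈ 0.1528.
(Since a = 12 > μ = 1.8333, the bound 11/72 is < 1 and informative.)

P[X ≥ 12] ≤ 11/72 ≈ 0.1528.


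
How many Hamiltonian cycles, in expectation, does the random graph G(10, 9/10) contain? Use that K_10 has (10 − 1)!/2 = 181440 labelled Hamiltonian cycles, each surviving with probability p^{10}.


K_10 has (10 − 1)!/2 = 181440 labelled Hamiltonian cycles.
For each such Hamiltonian cycle H, let X_H = 1 if all 10 edges of H are present in G. Then P[X_H = 1] = p^{10} = (9/10)^{10} = 3486784401/10000000000.
By linearity: E[X] = Σ_H E[X_H] = 181440 · p^{10} = 181440 · 3486784401/10000000000 = 1977006755367/31250000.
Numerically: E[X] ≈ 63264.2.

E[X] = 181440 · (9/10)^{10} = 1977006755367/31250000 ≈ 63264.2.


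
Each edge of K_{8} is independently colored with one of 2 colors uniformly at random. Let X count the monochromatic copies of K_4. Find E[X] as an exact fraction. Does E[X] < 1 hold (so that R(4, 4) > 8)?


E[X] = C(8, 4) · 2^{1 − 6} = 70 · 2^{−5} = 70/32.
As a reduced fraction: E[X] = 35/16 ≈ 2.1875000.
Is E[X] < 1? NO.
Since E[X] ≥ 1, the first-moment bound is inconclusive at n = 8; it does NOT by itself certify R(4, 4) > 8.

E[X] = 35/16 ≈ 2.1875000; E[X] ≥ 1; first-moment method inconclusive here.


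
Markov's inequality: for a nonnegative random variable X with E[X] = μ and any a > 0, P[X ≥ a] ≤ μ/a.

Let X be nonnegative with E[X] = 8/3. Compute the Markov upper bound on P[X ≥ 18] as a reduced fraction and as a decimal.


μ = E[X] = 8/3, a = 18.
Markov: P[X ≥ 18] ≤ μ/a = (8/3)/18 = 4/27.
Numerically: ≈ 0.148.
(Since a = 18 > μ = 2.667, the bound 4/27 is < 1 and informative.)

P[X ≥ 18] ≤ 4/27 ≈ 0.148.


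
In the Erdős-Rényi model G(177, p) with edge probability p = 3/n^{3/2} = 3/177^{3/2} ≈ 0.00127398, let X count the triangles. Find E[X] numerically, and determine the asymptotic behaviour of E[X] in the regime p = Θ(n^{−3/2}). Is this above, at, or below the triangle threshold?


Number of potential triangles: C(177, 3) = 908600.
Each occurs with probability p³ ≈ (0.00127398)³ ≈ 2.06768352e-09.
By linearity: E[X] = C(177, 3)·p³ ≈ 908600 · 2.06768352e-09 ≈ 0.001879.
Since α = 3/2 > 1, p = c/n^{3/2} = o(1/n) is below the triangle threshold p ~ 1/n. Asymptotically E[X] ~ (c³/6)·n^{3(1−α)} = (3³/6)·n^{-1.5} → 0, so by Markov's inequality G has no triangles w.h.p.

E[X] ≈ 0.001879; in regime p = Θ(1/n^{3/2}) E[X] tends to 0 (below the triangle threshold p ~ 1/n).


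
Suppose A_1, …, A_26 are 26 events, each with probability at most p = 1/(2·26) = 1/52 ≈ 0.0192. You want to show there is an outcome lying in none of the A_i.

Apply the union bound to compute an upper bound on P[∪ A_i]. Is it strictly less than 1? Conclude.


Union bound: P[∪_{i=1}^{26} A_i] ≤ Σ_i P[A_i] ≤ 26·p = 26·(1/52) = 1/2.
Numerically: 1/2 ≈ 0.5000.
Is 1/2 < 1? YES.
Since P[∪ A_i] ≤ 1/2 < 1, the complement has P[∩ A_i^c] ≥ 1 − 1/2 = 1/2 > 0, so some outcome avoids every A_i.

26·p = 1/2 ≈ 0.5000; existence CERTIFIED by the union bound.


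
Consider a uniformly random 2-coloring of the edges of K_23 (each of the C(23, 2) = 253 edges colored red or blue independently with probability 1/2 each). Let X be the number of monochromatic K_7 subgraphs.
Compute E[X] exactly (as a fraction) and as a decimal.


Let X = Σ_S X_S over the C(23, 7) = 245157 subsets S of size 7, where X_S = 1 if the K_7 on S is monochromatic.
For a fixed S, the K_7 on S has C(7, 2) = 21 edges. P[all 21 edges red] = (1/2)^21, and likewise for blue, so P[monochromatic] = 2·(1/2)^21 = 2^{1 − 21} = 1/1048576.
By linearity: E[X] = C(23, 7) · 2^{1 − 21} = 245157 · 1/1048576 = 245157/1048576.
Numerically: E[X] ≈ 0.2338.

E[X] = C(23,7)·2^(1−C(7,2)) = 245157/1048576 ≈ 0.2338.


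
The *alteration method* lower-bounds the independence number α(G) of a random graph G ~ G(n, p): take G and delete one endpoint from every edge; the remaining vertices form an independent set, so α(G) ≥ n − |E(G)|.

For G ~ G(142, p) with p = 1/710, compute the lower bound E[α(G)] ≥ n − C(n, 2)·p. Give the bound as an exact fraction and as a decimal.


E[|E(G)|] = C(142, 2)·p = 10011 · (1/710) = 141/10.
E[α(G)] ≥ n − E[|E(G)|] = 142 − 141/10 = 1279/10.
Numerically: ≈ 127.900000.
(This is only a lower bound; the true E[α(G)] may be larger.)

E[α(G)] ≥ 1279/10 ≈ 127.900000.


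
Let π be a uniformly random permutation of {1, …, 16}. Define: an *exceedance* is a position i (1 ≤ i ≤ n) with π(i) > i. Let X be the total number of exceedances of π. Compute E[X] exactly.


Write X = Σ_{i=1}^{16} X_i, where X_i = 1_{π(i) > i}.
For each fixed i, π(i) is uniform over {1, …, 16} (marginal of a uniform permutation), so P[π(i) > i] = (n − i)/n. Summing: Σ_{i=1}^{16} (n − i)/n = (0 + 1 + … + 15)/16 = 16(16 − 1)/(2·16) = (16 − 1)/2.
Hence E[X] = Σ_{i=1}^{16} (16 − i)/16 = 15/2 ≈ 7.500.

E[X] = 15/2 = 7.500.


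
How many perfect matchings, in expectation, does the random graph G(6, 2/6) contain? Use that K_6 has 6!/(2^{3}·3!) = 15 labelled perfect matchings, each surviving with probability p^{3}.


K_6 has 6!/(2^{3}·3!) = 15 labelled perfect matchings.
For each such perfect matching H, let X_H = 1 if all 3 edges of H are present in G. Then P[X_H = 1] = p^{3} = (1/3)^{3} = 1/27.
By linearity: E[X] = Σ_H E[X_H] = 15 · p^{3} = 15 · 1/27 = 5/9.
Numerically: E[X] ≈ 0.5556.

E[X] = 15 · (1/3)^{3} = 5/9 ≈ 0.5556.


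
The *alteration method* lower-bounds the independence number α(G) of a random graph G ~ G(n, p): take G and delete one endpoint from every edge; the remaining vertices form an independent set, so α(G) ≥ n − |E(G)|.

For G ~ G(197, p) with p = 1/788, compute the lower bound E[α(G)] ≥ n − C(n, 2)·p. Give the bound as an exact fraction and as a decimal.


E[|E(G)|] = C(197, 2)·p = 19306 · (1/788) = 49/2.
E[α(G)] ≥ n − E[|E(G)|] = 197 − 49/2 = 345/2.
Numerically: ≈ 172.5000.
(This is only a lower bound; the true E[α(G)] may be larger.)

E[α(G)] ≥ 345/2 ≈ 172.5000.


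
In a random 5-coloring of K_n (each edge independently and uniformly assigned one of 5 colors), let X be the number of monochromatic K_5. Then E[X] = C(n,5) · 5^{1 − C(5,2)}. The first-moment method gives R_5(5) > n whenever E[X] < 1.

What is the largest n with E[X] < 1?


We need C(n, 5) · 5^{1 − 10} < 1, i.e. C(n, 5) < 5^{10 − 1} = 1953125.
Check values of n near the boundary:
  n = 48: C(48, 5) = 1712304; 1712304 < 1953125? YES
  n = 49: C(49, 5) = 1906884; 1906884 < 1953125? YES
  n = 50: C(50, 5) = 2118760; 2118760 < 1953125? NO
  n = 51: C(51, 5) = 2349060; 2349060 < 1953125? NO
  n = 52: C(52, 5) = 2598960; 2598960 < 1953125? NO
The largest n with C(n, 5) < 1953125 is n = 49 (where E[X] = 1906884/1953125 ≈ 0.97632). Hence R_5(5) > 49, i.e. R_5(5) ≥ 50.

Largest n = 49; hence R_5(5) > 49.


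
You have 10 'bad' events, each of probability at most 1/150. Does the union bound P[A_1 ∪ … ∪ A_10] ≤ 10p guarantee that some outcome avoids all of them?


Union bound: P[∪_{i=1}^{10} A_i] ≤ Σ_i P[A_i] ≤ 10·p = 10·(1/150) = 1/15.
Numerically: 1/15 ≈ 0.067.
Is 1/15 < 1? YES.
Since P[∪ A_i] ≤ 1/15 < 1, the complement has P[∩ A_i^c] ≥ 1 − 1/15 = 14/15 > 0, so some outcome avoids every A_i.

10·p = 1/15 ≈ 0.067; existence CERTIFIED by the union bound.


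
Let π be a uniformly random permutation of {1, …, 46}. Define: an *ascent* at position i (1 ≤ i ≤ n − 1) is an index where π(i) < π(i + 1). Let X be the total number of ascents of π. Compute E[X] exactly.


Write X = Σ X_I over i = 1, …, 45, with X_I the indicator of one ascent.
There are 45 indicators.
For each fixed i, the pair (π(i), π(i+1)) is a uniformly random ordered pair of distinct values from {1, …, 46}; by symmetry P[π(i) < π(i+1)] = 1/2.
By linearity: E[X] = 45 · (1/2) = (46 − 1) · (1/2) = 45/2 ≈ 22.5000.

E[X] = 45/2 = 22.5000.


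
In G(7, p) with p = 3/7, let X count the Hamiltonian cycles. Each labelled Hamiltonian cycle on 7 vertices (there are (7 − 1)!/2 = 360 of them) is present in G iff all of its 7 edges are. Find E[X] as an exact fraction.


K_7 has (7 − 1)!/2 = 360 labelled Hamiltonian cycles.
For each such Hamiltonian cycle H, let X_H = 1 if all 7 edges of H are present in G. Then P[X_H = 1] = p^{7} = (3/7)^{7} = 2187/823543.
By linearity of expectation: E[X] = Σ_H E[X_H] = 360 · p^{7} = 360 · 2187/823543 = 787320/823543.
Numerically: E[X] ≈ 0.95602.

E[X] = 360 · (3/7)^{7} = 787320/823543 ≈ 0.95602.


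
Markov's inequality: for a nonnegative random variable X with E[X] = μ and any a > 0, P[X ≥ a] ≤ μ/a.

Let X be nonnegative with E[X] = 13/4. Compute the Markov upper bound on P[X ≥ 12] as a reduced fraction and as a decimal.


μ = E[X] = 13/4, a = 12.
Markov: P[X ≥ 12] ≤ μ/a = (13/4)/12 = 13/48.
Numerically: ≈ 0.2708.
(Since a = 12 > μ = 3.2500, the bound 13/48 is < 1 and informative.)

P[X ≥ 12] ≤ 13/48 ≈ 0.2708.


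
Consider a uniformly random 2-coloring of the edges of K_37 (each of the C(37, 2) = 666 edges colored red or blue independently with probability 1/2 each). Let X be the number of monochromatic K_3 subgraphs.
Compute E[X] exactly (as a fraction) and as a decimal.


Let X = Σ_S X_S over the C(37, 3) = 7770 subsets S of size 3, where X_S = 1 if the K_3 on S is monochromatic.
For a fixed S, the K_3 on S has C(3, 2) = 3 edges. P[all 3 edges red] = (1/2)^3, and likewise for blue, so P[monochromatic] = 2·(1/2)^3 = 2^{1 − 3} = 1/4.
By linearity: E[X] = C(37, 3) · 2^{1 − 3} = 7770 · 1/4 = 3885/2.
Numerically: E[X] ≈ 1942.5000.

E[X] = C(37,3)·2^(1−C(3,2)) = 3885/2 ≈ 1942.5000.


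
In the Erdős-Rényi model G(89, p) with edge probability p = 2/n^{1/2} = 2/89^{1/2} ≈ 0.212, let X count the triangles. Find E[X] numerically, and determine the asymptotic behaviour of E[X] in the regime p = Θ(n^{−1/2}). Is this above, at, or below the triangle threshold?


Number of potential triangles: C(89, 3) = 113564.
Each occurs with probability p³ ≈ (0.212)³ ≈ 9.52807e-03.
By linearity: E[X] = C(89, 3)·p³ ≈ 113564 · 9.52807e-03 ≈ 1082.046.
Since α = 1/2 < 1, p = c/n^{1/2} ≫ 1/n is above the triangle threshold p ~ 1/n. Asymptotically E[X] ~ (c³/6)·n^{3(1−α)} = (2³/6)·n^{1.5} → ∞; triangles are abundant w.h.p.

E[X] ≈ 1082.046; in regime p = Θ(1/n^{1/2}) E[X] diverges (above the triangle threshold p ~ 1/n).


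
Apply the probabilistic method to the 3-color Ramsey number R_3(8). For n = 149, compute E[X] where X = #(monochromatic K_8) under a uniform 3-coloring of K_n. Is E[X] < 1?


E[X] = C(149, 8) · 3^{1 − 28} = 4976826800946 · 3^{−27} = 4976826800946/7625597484987.
As a reduced fraction: E[X] = 1658942266982/2541865828329 ≈ 0.652647.
Is E[X] < 1? YES.
Since E[X] < 1, there exists a 3-coloring of K_{149} with no monochromatic K_8; hence R_3(8) > 149.

E[X] = 1658942266982/2541865828329 ≈ 0.652647; E[X] < 1, so R_3(8) > 149.


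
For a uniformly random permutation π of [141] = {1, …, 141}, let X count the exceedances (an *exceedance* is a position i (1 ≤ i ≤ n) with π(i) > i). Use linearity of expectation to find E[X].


Write X = Σ_{i=1}^{141} X_i, where X_i = 1_{π(i) > i}.
For each fixed i, π(i) is uniform over {1, …, 141} (marginal of a uniform permutation), so P[π(i) > i] = (n − i)/n. Summing: Σ_{i=1}^{141} (n − i)/n = (0 + 1 + … + 140)/141 = 141(141 − 1)/(2·141) = (141 − 1)/2.
Hence E[X] = Σ_{i=1}^{141} (141 − i)/141 = 70 ≈ 70.0000.

E[X] = 70 = 70.0000.


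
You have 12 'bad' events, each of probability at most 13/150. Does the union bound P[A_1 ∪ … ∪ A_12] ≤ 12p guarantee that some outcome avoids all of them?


Union bound: P[∪_{i=1}^{12} A_i] ≤ Σ_i P[A_i] ≤ 12·p = 12·(13/150) = 26/25.
Numerically: 26/25 ≈ 1.040.
Is 26/25 < 1? NO.
Since the bound 26/25 is ≥ 1, the union bound is uninformative here; it does NOT by itself certify existence.

12·p = 26/25 ≈ 1.040; existence NOT certified by the union bound.


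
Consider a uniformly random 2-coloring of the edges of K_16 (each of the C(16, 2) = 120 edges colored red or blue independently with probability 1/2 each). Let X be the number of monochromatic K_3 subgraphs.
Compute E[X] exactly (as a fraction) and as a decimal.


Let X = Σ_S X_S over the C(16, 3) = 560 subsets S of size 3, where X_S = 1 if the K_3 on S is monochromatic.
For a fixed S, the K_3 on S has C(3, 2) = 3 edges. P[all 3 edges red] = (1/2)^3, and likewise for blue, so P[monochromatic] = 2·(1/2)^3 = 2^{1 − 3} = 1/4.
By linearity of expectation: E[X] = C(16, 3) · 2^{1 − 3} = 560 · 1/4 = 140.
Numerically: E[X] ≈ 140.00000.

E[X] = C(16,3)·2^(1−C(3,2)) = 140 ≈ 140.00000.


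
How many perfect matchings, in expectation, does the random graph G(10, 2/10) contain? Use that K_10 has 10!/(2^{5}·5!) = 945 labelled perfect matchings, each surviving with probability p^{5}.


K_10 has 10!/(2^{5}·5!) = 945 labelled perfect matchings.
For each such perfect matching H, let X_H = 1 if all 5 edges of H are present in G. Then P[X_H = 1] = p^{5} = (1/5)^{5} = 1/3125.
Summing the indicators: E[X] = Σ_H E[X_H] = 945 · p^{5} = 945 · 1/3125 = 189/625.
Numerically: E[X] ≈ 0.3024.

E[X] = 945 · (1/5)^{5} = 189/625 ≈ 0.3024.


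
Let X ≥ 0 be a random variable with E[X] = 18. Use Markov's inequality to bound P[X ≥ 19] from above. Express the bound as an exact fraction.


μ = E[X] = 18, a = 19.
Markov: P[X ≥ 19] ≤ μ/a = (18)/19 = 18/19.
Numerically: ≈ 0.94737.
(Since a = 19 > μ = 18.00000, the bound 18/19 is < 1 and informative.)

P[X ≥ 19] ≤ 18/19 ≈ 0.94737.


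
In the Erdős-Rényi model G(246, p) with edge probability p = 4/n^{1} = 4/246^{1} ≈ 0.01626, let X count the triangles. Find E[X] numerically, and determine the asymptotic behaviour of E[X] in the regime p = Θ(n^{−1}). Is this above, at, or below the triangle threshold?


Number of potential triangles: C(246, 3) = 2450980.
Each occurs with probability p³ ≈ (0.01626)³ ≈ 4.2990713e-06.
By linearity: E[X] = C(246, 3)·p³ ≈ 2450980 · 4.2990713e-06 ≈ 10.53694.
Here α = 1, so p = 4/n is exactly at the triangle threshold p ~ 1/n. Asymptotically E[X] → c³/6 = 4³/6 = 32/3 ≈ 10.66667, a bounded constant. In this regime the triangle count is asymptotically Poisson(c³/6).

E[X] ≈ 10.53694; in regime p = Θ(1/n^{1}) E[X] stays bounded (at the triangle threshold p ~ 1/n).


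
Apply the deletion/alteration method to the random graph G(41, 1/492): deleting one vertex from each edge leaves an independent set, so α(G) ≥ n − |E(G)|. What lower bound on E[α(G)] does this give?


E[|E(G)|] = C(41, 2)·p = 820 · (1/492) = 5/3.
E[α(G)] ≥ n − E[|E(G)|] = 41 − 5/3 = 118/3.
Numerically: ≈ 39.333333.
(This is only a lower bound; the true E[α(G)] may be larger.)

E[α(G)] ≥ 118/3 ≈ 39.333333.


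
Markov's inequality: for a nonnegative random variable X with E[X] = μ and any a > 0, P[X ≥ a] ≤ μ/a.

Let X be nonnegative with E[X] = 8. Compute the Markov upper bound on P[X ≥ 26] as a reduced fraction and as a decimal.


μ = E[X] = 8, a = 26.
Markov: P[X ≥ 26] ≤ μ/a = (8)/26 = 4/13.
Numerically: ≈ 0.30769.
(Since a = 26 > μ = 8.00000, the bound 4/13 is < 1 and informative.)

P[X ≥ 26] ≤ 4/13 ≈ 0.30769.


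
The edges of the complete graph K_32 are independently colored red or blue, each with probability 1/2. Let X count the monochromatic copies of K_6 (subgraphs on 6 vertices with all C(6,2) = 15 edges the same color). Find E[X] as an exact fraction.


Let X = Σ_S X_S over the C(32, 6) = 906192 subsets S of size 6, where X_S = 1 if the K_6 on S is monochromatic.
For a fixed S, the K_6 on S has C(6, 2) = 15 edges. P[all 15 edges red] = (1/2)^15, and likewise for blue, so P[monochromatic] = 2·(1/2)^15 = 2^{1 − 15} = 1/16384.
By linearity: E[X] = C(32, 6) · 2^{1 − 15} = 906192 · 1/16384 = 56637/1024.
Numerically: E[X] ≈ 55.3096.

E[X] = C(32,6)·2^(1−C(6,2)) = 56637/1024 ≈ 55.3096.


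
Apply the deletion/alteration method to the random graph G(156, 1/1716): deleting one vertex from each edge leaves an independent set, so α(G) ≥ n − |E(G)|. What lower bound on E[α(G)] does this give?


E[|E(G)|] = C(156, 2)·p = 12090 · (1/1716) = 155/22.
E[α(G)] ≥ n − E[|E(G)|] = 156 − 155/22 = 3277/22.
Numerically: ≈ 148.954545.
(This is only a lower bound; the true E[α(G)] may be larger.)

E[α(G)] ≥ 3277/22 ≈ 148.954545.


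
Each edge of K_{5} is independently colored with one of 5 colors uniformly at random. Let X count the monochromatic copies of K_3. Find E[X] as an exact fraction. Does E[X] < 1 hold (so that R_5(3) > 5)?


E[X] = C(5, 3) · 5^{1 − 3} = 10 · 5^{−2} = 10/25.
As a reduced fraction: E[X] = 2/5 ≈ 0.400.
Is E[X] < 1? YES.
Since E[X] < 1, there exists a 5-coloring of K_{5} with no monochromatic K_3; hence R_5(3) > 5.

E[X] = 2/5 ≈ 0.400; E[X] < 1, so R_5(3) > 5.


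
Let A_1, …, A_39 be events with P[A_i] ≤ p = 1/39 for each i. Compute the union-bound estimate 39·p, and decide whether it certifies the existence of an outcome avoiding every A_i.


Union bound: P[∪_{i=1}^{39} A_i] ≤ Σ_i P[A_i] ≤ 39·p = 39·(1/39) = 1.
Numerically: 1 ≈ 1.0000000.
Is 1 < 1? NO.
Since the bound 1 is ≥ 1, the union bound is uninformative here; it does NOT by itself certify existence.

39·p = 1 ≈ 1.0000000; existence NOT certified by the union bound.


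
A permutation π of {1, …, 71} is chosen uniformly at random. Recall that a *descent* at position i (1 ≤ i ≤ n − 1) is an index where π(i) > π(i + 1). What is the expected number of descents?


Write X = Σ X_I over i = 1, …, 70, with X_I the indicator of one descent.
There are 70 indicators.
For each fixed i, the pair (π(i), π(i+1)) is a uniformly random ordered pair of distinct values from {1, …, 71}; by symmetry P[π(i) > π(i+1)] = 1/2.
By linearity: E[X] = 70 · (1/2) = (71 − 1) · (1/2) = 35 ≈ 35.000000.

E[X] = 35 = 35.000000.


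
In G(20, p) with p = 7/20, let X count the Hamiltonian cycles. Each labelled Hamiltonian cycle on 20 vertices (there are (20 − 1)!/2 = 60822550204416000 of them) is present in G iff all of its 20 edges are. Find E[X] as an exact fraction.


K_20 has (20 − 1)!/2 = 60822550204416000 labelled Hamiltonian cycles.
For each such Hamiltonian cycle H, let X_H = 1 if all 20 edges of H are present in G. Then P[X_H = 1] = p^{20} = (7/20)^{20} = 79792266297612001/104857600000000000000000000.
By linearity: E[X] = Σ_H E[X_H] = 60822550204416000 · p^{20} = 60822550204416000 · 79792266297612001/104857600000000000000000000 = 1184855742873690605203907421/25600000000000000000.
Numerically: E[X] ≈ 4.628e+07.

E[X] = 60822550204416000 · (7/20)^{20} = 1184855742873690605203907421/25600000000000000000 ≈ 4.628e+07.


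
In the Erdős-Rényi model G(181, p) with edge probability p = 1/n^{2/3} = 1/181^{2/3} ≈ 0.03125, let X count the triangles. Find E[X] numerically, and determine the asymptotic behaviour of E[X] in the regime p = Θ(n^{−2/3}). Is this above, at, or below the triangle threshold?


Number of potential triangles: C(181, 3) = 971970.
Each occurs with probability p³ ≈ (0.03125)³ ≈ 3.052410e-05.
By linearity: E[X] = C(181, 3)·p³ ≈ 971970 · 3.052410e-05 ≈ 29.6685.
Since α = 2/3 < 1, p = c/n^{2/3} ≫ 1/n is above the triangle threshold p ~ 1/n. Asymptotically E[X] ~ (c³/6)·n^{3(1−α)} = (1³/6)·n^{1} → ∞; triangles are abundant w.h.p.

E[X] ≈ 29.6685; in regime p = Θ(1/n^{2/3}) E[X] diverges (above the triangle threshold p ~ 1/n).


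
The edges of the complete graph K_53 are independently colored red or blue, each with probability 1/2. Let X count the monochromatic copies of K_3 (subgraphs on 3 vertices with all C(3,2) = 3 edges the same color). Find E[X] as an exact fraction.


Let X = Σ_S X_S over the C(53, 3) = 23426 subsets S of size 3, where X_S = 1 if the K_3 on S is monochromatic.
For a fixed S, the K_3 on S has C(3, 2) = 3 edges. P[all 3 edges red] = (1/2)^3, and likewise for blue, so P[monochromatic] = 2·(1/2)^3 = 2^{1 − 3} = 1/4.
By linearity of expectation: E[X] = C(53, 3) · 2^{1 − 3} = 23426 · 1/4 = 11713/2.
Numerically: E[X] ≈ 5856.500.

E[X] = C(53,3)·2^(1−C(3,2)) = 11713/2 ≈ 5856.500.


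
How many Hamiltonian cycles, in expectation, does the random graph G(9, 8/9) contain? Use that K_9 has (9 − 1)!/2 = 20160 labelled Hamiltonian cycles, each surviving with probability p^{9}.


K_9 has (9 − 1)!/2 = 20160 labelled Hamiltonian cycles.
For each such Hamiltonian cycle H, let X_H = 1 if all 9 edges of H are present in G. Then P[X_H = 1] = p^{9} = (8/9)^{9} = 134217728/387420489.
Summing the indicators: E[X] = Σ_H E[X_H] = 20160 · p^{9} = 20160 · 134217728/387420489 = 300647710720/43046721.
Numerically: E[X] ≈ 6.98e+03.

E[X] = 20160 · (8/9)^{9} = 300647710720/43046721 ≈ 6.98e+03.


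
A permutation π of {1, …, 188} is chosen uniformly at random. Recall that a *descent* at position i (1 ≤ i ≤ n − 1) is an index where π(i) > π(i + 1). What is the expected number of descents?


Write X = Σ X_I over i = 1, …, 187, with X_I the indicator of one descent.
There are 187 indicators.
For each fixed i, the pair (π(i), π(i+1)) is a uniformly random ordered pair of distinct values from {1, …, 188}; by symmetry P[π(i) > π(i+1)] = 1/2.
By linearity: E[X] = 187 · (1/2) = (188 − 1) · (1/2) = 187/2 ≈ 93.500.

E[X] = 187/2 = 93.500.


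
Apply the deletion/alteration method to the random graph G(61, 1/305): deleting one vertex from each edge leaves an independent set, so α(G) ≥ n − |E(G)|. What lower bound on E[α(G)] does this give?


E[|E(G)|] = C(61, 2)·p = 1830 · (1/305) = 6.
E[α(G)] ≥ n − E[|E(G)|] = 61 − 6 = 55.
Numerically: ≈ 55.00000.
(This is only a lower bound; the true E[α(G)] may be larger.)

E[α(G)] ≥ 55 ≈ 55.00000.


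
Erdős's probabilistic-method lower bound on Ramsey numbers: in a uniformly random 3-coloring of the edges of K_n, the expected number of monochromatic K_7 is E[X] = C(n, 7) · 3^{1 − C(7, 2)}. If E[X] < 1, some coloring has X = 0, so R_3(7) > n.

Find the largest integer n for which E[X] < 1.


We need C(n, 7) · 3^{1 − 21} < 1, i.e. C(n, 7) < 3^{21 − 1} = 3486784401.
Check values of n near the boundary:
  n = 76: C(76, 7) = 2186189400; 2186189400 < 3486784401? YES
  n = 77: C(77, 7) = 2404808340; 2404808340 < 3486784401? YES
  n = 78: C(78, 7) = 2641902120; 2641902120 < 3486784401? YES
  n = 79: C(79, 7) = 2898753715; 2898753715 < 3486784401? YES
  n = 80: C(80, 7) = 3176716400; 3176716400 < 3486784401? YES
  n = 81: C(81, 7) = 3477216600; 3477216600 < 3486784401? YES
  n = 82: C(82, 7) = 3801756816; 3801756816 < 3486784401? NO
The largest n with C(n, 7) < 3486784401 is n = 81 (where E[X] = 42928600/43046721 ≈ 0.997256). Hence R_3(7) > 81, i.e. R_3(7) ≥ 82.

Largest n = 81; hence R_3(7) > 81.


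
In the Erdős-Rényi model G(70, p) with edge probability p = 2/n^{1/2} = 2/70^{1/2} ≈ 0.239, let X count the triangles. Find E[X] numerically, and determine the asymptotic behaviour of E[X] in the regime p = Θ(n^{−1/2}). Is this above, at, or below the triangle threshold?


Number of potential triangles: C(70, 3) = 54740.
Each occurs with probability p³ ≈ (0.239)³ ≈ 1.365976e-02.
By linearity: E[X] = C(70, 3)·p³ ≈ 54740 · 1.365976e-02 ≈ 747.7350.
Since α = 1/2 < 1, p = c/n^{1/2} ≫ 1/n is above the triangle threshold p ~ 1/n. Asymptotically E[X] ~ (c³/6)·n^{3(1−α)} = (2³/6)·n^{1.5} → ∞; triangles are abundant w.h.p.

E[X] ≈ 747.7350; in regime p = Θ(1/n^{1/2}) E[X] diverges (above the triangle threshold p ~ 1/n).


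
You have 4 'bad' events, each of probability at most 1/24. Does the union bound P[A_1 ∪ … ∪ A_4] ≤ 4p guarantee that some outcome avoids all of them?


Union bound: P[∪_{i=1}^{4} A_i] ≤ Σ_i P[A_i] ≤ 4·p = 4·(1/24) = 1/6.
Numerically: 1/6 ≈ 0.16667.
Is 1/6 < 1? YES.
Since P[∪ A_i] ≤ 1/6 < 1, the complement has P[∩ A_i^c] ≥ 1 − 1/6 = 5/6 > 0, so some outcome avoids every A_i.

4·p = 1/6 ≈ 0.16667; existence CERTIFIED by the union bound.


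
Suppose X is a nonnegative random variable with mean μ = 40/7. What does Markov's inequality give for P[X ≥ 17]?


μ = E[X] = 40/7, a = 17.
Markov: P[X ≥ 17] ≤ μ/a = (40/7)/17 = 40/119.
Numerically: ≈ 0.3361.
(Since a = 17 > μ = 5.7143, the bound 40/119 is < 1 and informative.)

P[X ≥ 17] ≤ 40/119 ≈ 0.3361.


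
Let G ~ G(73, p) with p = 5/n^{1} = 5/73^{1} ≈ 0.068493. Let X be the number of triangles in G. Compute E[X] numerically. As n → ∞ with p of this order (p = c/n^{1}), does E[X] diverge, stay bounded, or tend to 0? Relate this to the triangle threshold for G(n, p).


Number of potential triangles: C(73, 3) = 62196.
Each occurs with probability p³ ≈ (0.068493)³ ≈ 3.2132272e-04.
By linearity: E[X] = C(73, 3)·p³ ≈ 62196 · 3.2132272e-04 ≈ 19.98499.
Here α = 1, so p = 5/n is exactly at the triangle threshold p ~ 1/n. Asymptotically E[X] → c³/6 = 5³/6 = 125/6 ≈ 20.83333, a bounded constant. In this regime the triangle count is asymptotically Poisson(c³/6).

E[X] ≈ 19.98499; in regime p = Θ(1/n^{1}) E[X] stays bounded (at the triangle threshold p ~ 1/n).


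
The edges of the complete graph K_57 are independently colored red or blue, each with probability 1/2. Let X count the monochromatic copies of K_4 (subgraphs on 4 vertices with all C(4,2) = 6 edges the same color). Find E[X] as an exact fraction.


Let X = Σ_S X_S over the C(57, 4) = 395010 subsets S of size 4, where X_S = 1 if the K_4 on S is monochromatic.
For a fixed S, the K_4 on S has C(4, 2) = 6 edges. P[all 6 edges red] = (1/2)^6, and likewise for blue, so P[monochromatic] = 2·(1/2)^6 = 2^{1 − 6} = 1/32.
Summing: E[X] = C(57, 4) · 2^{1 − 6} = 395010 · 1/32 = 197505/16.
Numerically: E[X] ≈ 12344.06250.

E[X] = C(57,4)·2^(1−C(4,2)) = 197505/16 ≈ 12344.06250.


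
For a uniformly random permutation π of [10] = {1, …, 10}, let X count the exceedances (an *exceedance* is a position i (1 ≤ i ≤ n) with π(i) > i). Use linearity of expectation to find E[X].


Write X = Σ_{i=1}^{10} X_i, where X_i = 1_{π(i) > i}.
For each fixed i, π(i) is uniform over {1, …, 10} (marginal of a uniform permutation), so P[π(i) > i] = (n − i)/n. Summing: Σ_{i=1}^{10} (n − i)/n = (0 + 1 + … + 9)/10 = 10(10 − 1)/(2·10) = (10 − 1)/2.
Hence E[X] = Σ_{i=1}^{10} (10 − i)/10 = 9/2 ≈ 4.500.

E[X] = 9/2 = 4.500.


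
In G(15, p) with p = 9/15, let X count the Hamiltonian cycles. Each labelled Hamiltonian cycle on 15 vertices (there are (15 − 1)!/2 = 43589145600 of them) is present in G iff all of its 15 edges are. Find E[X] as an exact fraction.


K_15 has (15 − 1)!/2 = 43589145600 labelled Hamiltonian cycles.
For each such Hamiltonian cycle H, let X_H = 1 if all 15 edges of H are present in G. Then P[X_H = 1] = p^{15} = (3/5)^{15} = 14348907/30517578125.
By linearity: E[X] = Σ_H E[X_H] = 43589145600 · p^{15} = 43589145600 · 14348907/30517578125 = 25018263856954368/1220703125.
Numerically: E[X] ≈ 2.05e+07.

E[X] = 43589145600 · (3/5)^{15} = 25018263856954368/1220703125 ≈ 2.05e+07.


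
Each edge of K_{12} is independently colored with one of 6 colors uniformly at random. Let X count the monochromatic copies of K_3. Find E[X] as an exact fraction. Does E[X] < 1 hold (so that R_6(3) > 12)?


E[X] = C(12, 3) · 6^{1 − 3} = 220 · 6^{−2} = 220/36.
As a reduced fraction: E[X] = 55/9 ≈ 6.11111.
Is E[X] < 1? NO.
Since E[X] ≥ 1, the first-moment bound is inconclusive at n = 12; it does NOT by itself certify R_6(3) > 12.

E[X] = 55/9 ≈ 6.11111; E[X] ≥ 1; first-moment method inconclusive here.


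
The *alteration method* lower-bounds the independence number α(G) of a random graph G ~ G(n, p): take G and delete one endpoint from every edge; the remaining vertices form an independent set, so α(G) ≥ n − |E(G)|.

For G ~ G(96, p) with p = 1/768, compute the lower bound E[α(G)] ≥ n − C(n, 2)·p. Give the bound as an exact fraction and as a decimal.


E[|E(G)|] = C(96, 2)·p = 4560 · (1/768) = 95/16.
E[α(G)] ≥ n − E[|E(G)|] = 96 − 95/16 = 1441/16.
Numerically: ≈ 90.062.
(This is only a lower bound; the true E[α(G)] may be larger.)

E[α(G)] ≥ 1441/16 ≈ 90.062.


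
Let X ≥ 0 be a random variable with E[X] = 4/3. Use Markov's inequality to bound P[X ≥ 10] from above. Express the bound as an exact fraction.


μ = E[X] = 4/3, a = 10.
Markov: P[X ≥ 10] ≤ μ/a = (4/3)/10 = 2/15.
Numerically: ≈ 0.133333.
(Since a = 10 > μ = 1.333333, the bound 2/15 is < 1 and informative.)

P[X ≥ 10] ≤ 2/15 ≈ 0.133333.


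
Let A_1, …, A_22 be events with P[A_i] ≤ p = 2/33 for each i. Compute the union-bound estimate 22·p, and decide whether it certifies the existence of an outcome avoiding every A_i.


Union bound: P[∪_{i=1}^{22} A_i] ≤ Σ_i P[A_i] ≤ 22·p = 22·(2/33) = 4/3.
Numerically: 4/3 ≈ 1.333333.
Is 4/3 < 1? NO.
Since the bound 4/3 is ≥ 1, the union bound is uninformative here; it does NOT by itself certify existence.

22·p = 4/3 ≈ 1.333333; existence NOT certified by the union bound.


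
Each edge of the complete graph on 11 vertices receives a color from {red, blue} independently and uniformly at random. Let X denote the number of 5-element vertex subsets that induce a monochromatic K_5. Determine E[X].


Let X = Σ_S X_S over the C(11, 5) = 462 subsets S of size 5, where X_S = 1 if the K_5 on S is monochromatic.
For a fixed S, the K_5 on S has C(5, 2) = 10 edges. P[all 10 edges red] = (1/2)^10, and likewise for blue, so P[monochromatic] = 2·(1/2)^10 = 2^{1 − 10} = 1/512.
By linearity of expectation: E[X] = C(11, 5) · 2^{1 − 10} = 462 · 1/512 = 231/256.
Numerically: E[X] ≈ 0.902.

E[X] = C(11,5)·2^(1−C(5,2)) = 231/256 ≈ 0.902.


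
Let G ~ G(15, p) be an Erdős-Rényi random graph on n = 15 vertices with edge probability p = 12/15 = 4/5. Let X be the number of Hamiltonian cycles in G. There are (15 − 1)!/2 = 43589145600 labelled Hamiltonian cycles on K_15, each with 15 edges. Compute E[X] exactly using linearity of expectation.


K_15 has (15 − 1)!/2 = 43589145600 labelled Hamiltonian cycles.
For each such Hamiltonian cycle H, let X_H = 1 if all 15 edges of H are present in G. Then P[X_H = 1] = p^{15} = (4/5)^{15} = 1073741824/30517578125.
By linearity: E[X] = Σ_H E[X_H] = 43589145600 · p^{15} = 43589145600 · 1073741824/30517578125 = 1872139548125822976/1220703125.
Numerically: E[X] ≈ 1.53e+09.

E[X] = 43589145600 · (4/5)^{15} = 1872139548125822976/1220703125 ≈ 1.53e+09.


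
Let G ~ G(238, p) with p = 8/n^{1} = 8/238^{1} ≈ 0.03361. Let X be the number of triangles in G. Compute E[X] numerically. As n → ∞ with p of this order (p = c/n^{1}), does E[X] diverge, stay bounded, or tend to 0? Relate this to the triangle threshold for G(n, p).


Number of potential triangles: C(238, 3) = 2218636.
Each occurs with probability p³ ≈ (0.03361)³ ≈ 3.797861e-05.
By linearity: E[X] = C(238, 3)·p³ ≈ 2218636 · 3.797861e-05 ≈ 84.2607.
Here α = 1, so p = 8/n is exactly at the triangle threshold p ~ 1/n. Asymptotically E[X] → c³/6 = 8³/6 = 256/3 ≈ 85.3333, a bounded constant. In this regime the triangle count is asymptotically Poisson(c³/6).

E[X] ≈ 84.2607; in regime p = Θ(1/n^{1}) E[X] stays bounded (at the triangle threshold p ~ 1/n).


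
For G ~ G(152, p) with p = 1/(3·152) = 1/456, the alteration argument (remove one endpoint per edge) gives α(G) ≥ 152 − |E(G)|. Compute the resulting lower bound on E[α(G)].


E[|E(G)|] = C(152, 2)·p = 11476 · (1/456) = 151/6.
E[α(G)] ≥ n − E[|E(G)|] = 152 − 151/6 = 761/6.
Numerically: ≈ 126.8333.
(This is only a lower bound; the true E[α(G)] may be larger.)

E[α(G)] ≥ 761/6 ≈ 126.8333.


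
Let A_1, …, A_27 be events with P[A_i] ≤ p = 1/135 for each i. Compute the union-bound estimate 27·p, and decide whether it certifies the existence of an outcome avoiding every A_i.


Union bound: P[∪_{i=1}^{27} A_i] ≤ Σ_i P[A_i] ≤ 27·p = 27·(1/135) = 1/5.
Numerically: 1/5 ≈ 0.200000.
Is 1/5 < 1? YES.
Since P[∪ A_i] ≤ 1/5 < 1, the complement has P[∩ A_i^c] ≥ 1 − 1/5 = 4/5 > 0, so some outcome avoids every A_i.

27·p = 1/5 ≈ 0.200000; existence CERTIFIED by the union bound.


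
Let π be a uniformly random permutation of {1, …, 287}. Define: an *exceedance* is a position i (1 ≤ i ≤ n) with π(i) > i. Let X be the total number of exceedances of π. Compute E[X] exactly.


Write X = Σ_{i=1}^{287} X_i, where X_i = 1_{π(i) > i}.
For each fixed i, π(i) is uniform over {1, …, 287} (marginal of a uniform permutation), so P[π(i) > i] = (n − i)/n. Summing: Σ_{i=1}^{287} (n − i)/n = (0 + 1 + … + 286)/287 = 287(287 − 1)/(2·287) = (287 − 1)/2.
Hence E[X] = Σ_{i=1}^{287} (287 − i)/287 = 143 ≈ 143.0000.

E[X] = 143 = 143.0000.


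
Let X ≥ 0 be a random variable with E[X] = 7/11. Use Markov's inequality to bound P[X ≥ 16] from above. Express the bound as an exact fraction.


μ = E[X] = 7/11, a = 16.
Markov: P[X ≥ 16] ≤ μ/a = (7/11)/16 = 7/176.
Numerically: ≈ 0.040.
(Since a = 16 > μ = 0.636, the bound 7/176 is < 1 and informative.)

P[X ≥ 16] ≤ 7/176 ≈ 0.040.


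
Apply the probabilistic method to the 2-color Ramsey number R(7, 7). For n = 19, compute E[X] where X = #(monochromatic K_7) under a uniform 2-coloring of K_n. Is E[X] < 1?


E[X] = C(19, 7) · 2^{1 − 21} = 50388 · 2^{−20} = 50388/1048576.
As a reduced fraction: E[X] = 12597/262144 ≈ 0.048.
Is E[X] < 1? YES.
Since E[X] < 1, there exists a 2-coloring of K_{19} with no monochromatic K_7; hence R(7, 7) > 19.

E[X] = 12597/262144 ≈ 0.048; E[X] < 1, so R(7, 7) > 19.


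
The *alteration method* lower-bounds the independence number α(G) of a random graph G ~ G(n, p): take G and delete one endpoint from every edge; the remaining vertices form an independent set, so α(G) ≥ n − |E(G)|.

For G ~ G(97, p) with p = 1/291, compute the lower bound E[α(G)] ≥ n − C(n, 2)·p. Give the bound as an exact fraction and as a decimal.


E[|E(G)|] = C(97, 2)·p = 4656 · (1/291) = 16.
E[α(G)] ≥ n − E[|E(G)|] = 97 − 16 = 81.
Numerically: ≈ 81.000.
(This is only a lower bound; the true E[α(G)] may be larger.)

E[α(G)] ≥ 81 ≈ 81.000.


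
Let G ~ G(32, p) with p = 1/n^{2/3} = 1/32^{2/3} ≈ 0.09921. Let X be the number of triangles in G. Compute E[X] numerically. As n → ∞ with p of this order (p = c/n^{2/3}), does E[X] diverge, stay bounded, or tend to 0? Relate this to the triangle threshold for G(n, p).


Number of potential triangles: C(32, 3) = 4960.
Each occurs with probability p³ ≈ (0.09921)³ ≈ 9.765625e-04.
By linearity: E[X] = C(32, 3)·p³ ≈ 4960 · 9.765625e-04 ≈ 4.8438.
Since α = 2/3 < 1, p = c/n^{2/3} ≫ 1/n is above the triangle threshold p ~ 1/n. Asymptotically E[X] ~ (c³/6)·n^{3(1−α)} = (1³/6)·n^{1} → ∞; triangles are abundant w.h.p.

E[X] ≈ 4.8438; in regime p = Θ(1/n^{2/3}) E[X] diverges (above the triangle threshold p ~ 1/n).


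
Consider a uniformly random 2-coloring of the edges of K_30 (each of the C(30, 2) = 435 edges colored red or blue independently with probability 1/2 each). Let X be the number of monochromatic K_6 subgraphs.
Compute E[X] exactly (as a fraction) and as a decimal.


Let X = Σ_S X_S over the C(30, 6) = 593775 subsets S of size 6, where X_S = 1 if the K_6 on S is monochromatic.
For a fixed S, the K_6 on S has C(6, 2) = 15 edges. P[all 15 edges red] = (1/2)^15, and likewise for blue, so P[monochromatic] = 2·(1/2)^15 = 2^{1 − 15} = 1/16384.
By linearity of expectation: E[X] = C(30, 6) · 2^{1 − 15} = 593775 · 1/16384 = 593775/16384.
Numerically: E[X] ≈ 36.241150.

E[X] = C(30,6)·2^(1−C(6,2)) = 593775/16384 ≈ 36.241150.


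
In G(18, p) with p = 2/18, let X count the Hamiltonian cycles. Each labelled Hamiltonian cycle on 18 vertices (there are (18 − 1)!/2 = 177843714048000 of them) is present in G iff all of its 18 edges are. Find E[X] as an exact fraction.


K_18 has (18 − 1)!/2 = 177843714048000 labelled Hamiltonian cycles.
For each such Hamiltonian cycle H, let X_H = 1 if all 18 edges of H are present in G. Then P[X_H = 1] = p^{18} = (1/9)^{18} = 1/150094635296999121.
Summing the indicators: E[X] = Σ_H E[X_H] = 177843714048000 · p^{18} = 177843714048000 · 1/150094635296999121 = 243955712000/205891132094649.
Numerically: E[X] ≈ 0.001185.

E[X] = 177843714048000 · (1/9)^{18} = 243955712000/205891132094649 ≈ 0.001185.


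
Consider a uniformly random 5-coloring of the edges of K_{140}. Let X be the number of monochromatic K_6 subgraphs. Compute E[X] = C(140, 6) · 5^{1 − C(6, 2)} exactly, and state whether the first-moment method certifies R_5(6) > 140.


E[X] = C(140, 6) · 5^{1 − 15} = 9381724380 · 5^{−14} = 9381724380/6103515625.
As a reduced fraction: E[X] = 1876344876/1220703125 ≈ 1.537.
Is E[X] < 1? NO.
Since E[X] ≥ 1, the first-moment bound is inconclusive at n = 140; it does NOT by itself certify R_5(6) > 140.

E[X] = 1876344876/1220703125 ≈ 1.537; E[X] ≥ 1; first-moment method inconclusive here.
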